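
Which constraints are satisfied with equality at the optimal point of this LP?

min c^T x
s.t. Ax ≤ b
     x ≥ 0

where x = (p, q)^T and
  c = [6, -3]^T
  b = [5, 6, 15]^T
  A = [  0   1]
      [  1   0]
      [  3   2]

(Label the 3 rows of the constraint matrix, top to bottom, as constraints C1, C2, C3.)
Optimal: p = 0, q = 5
Slack at optimum:
  C1: slack = 0 (binding)
  C2: slack = 6
  C3: slack = 5
  p ≥ 0: p = 0 (binding)
  q ≥ 0: q = 5
Binding constraints: C1, p ≥ 0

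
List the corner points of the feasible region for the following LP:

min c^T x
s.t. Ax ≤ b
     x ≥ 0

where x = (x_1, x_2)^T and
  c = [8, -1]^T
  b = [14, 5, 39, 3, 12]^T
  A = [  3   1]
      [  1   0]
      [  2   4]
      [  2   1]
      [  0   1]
Each vertex is the intersection of two constraint boundaries that also satisfies all remaining constraints:
  x_1 = 0 and x_2 = 0 → (0, 0)
  2x_1 + x_2 = 3 and x_2 = 0 → (1.5, 0)
  2x_1 + x_2 = 3 and x_1 = 0 → (0, 3)

Vertices: (0, 0), (1.5, 0), (0, 3)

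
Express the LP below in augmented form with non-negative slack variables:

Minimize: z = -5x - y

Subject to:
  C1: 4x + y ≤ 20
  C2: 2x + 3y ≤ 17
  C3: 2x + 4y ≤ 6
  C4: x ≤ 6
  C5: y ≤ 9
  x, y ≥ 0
min z = -5x - y

s.t.
  4x + y + s1 = 20
  2x + 3y + s2 = 17
  2x + 4y + s3 = 6
  x + s4 = 6
  y + s5 = 9
  x, y, s1, s2, s3, s4, s5 ≥ 0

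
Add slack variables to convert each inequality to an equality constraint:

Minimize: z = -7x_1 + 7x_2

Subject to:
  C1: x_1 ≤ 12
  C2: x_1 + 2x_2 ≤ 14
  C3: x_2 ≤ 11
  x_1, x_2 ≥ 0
min z = -7x_1 + 7x_2

s.t.
  x_1 + s1 = 12
  x_1 + 2x_2 + s2 = 14
  x_2 + s3 = 11
  x_1, x_2, s1, s2, s3 ≥ 0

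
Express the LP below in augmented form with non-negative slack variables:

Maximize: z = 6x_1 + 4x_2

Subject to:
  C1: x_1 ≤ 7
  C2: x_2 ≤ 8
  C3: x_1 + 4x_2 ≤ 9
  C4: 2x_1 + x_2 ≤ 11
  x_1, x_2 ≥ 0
max z = 6x_1 + 4x_2

s.t.
  x_1 + s1 = 7
  x_2 + s2 = 8
  x_1 + 4x_2 + s3 = 9
  2x_1 + x_2 + s4 = 11
  x_1, x_2, s1, s2, s3, s4 ≥ 0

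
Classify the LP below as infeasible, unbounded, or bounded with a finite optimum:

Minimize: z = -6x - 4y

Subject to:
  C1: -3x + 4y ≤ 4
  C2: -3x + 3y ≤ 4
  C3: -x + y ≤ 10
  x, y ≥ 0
Feasible point: (0, 0) satisfies every constraint, so the LP is feasible.
Direction d = (1, 0): for each constraint row a, a·d ≤ 0 —
  (-3)(1) + (4)(0) = -3 ≤ 0
  (-3)(1) + (3)(0) = -3 ≤ 0
  (-1)(1) + (1)(0) = -1 ≤ 0
and d ≥ 0, so (0, 0) + t·d stays feasible for every t ≥ 0. Along this ray z = -6x - 4y changes by -6 per unit t, so z → −∞.

The LP is unbounded; z can be made arbitrarily small.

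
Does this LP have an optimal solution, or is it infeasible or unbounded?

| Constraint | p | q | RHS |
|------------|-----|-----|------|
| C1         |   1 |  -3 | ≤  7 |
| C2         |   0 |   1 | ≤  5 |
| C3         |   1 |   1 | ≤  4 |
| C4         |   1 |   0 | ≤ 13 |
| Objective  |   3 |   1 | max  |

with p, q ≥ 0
The point (4, 0) satisfies every constraint, so the LP is feasible; the constraints give p ≤ 13 and q ≤ 5, which with p, q ≥ 0 keep the feasible region inside a bounded box. A feasible, bounded LP attains a finite optimum at a vertex.

The LP has an optimal solution: (4, 0) with z = 12.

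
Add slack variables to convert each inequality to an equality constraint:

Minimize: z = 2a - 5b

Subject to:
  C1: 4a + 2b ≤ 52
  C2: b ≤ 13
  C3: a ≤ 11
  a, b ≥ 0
min z = 2a - 5b

s.t.
  4a + 2b + s1 = 52
  b + s2 = 13
  a + s3 = 11
  a, b, s1, s2, s3 ≥ 0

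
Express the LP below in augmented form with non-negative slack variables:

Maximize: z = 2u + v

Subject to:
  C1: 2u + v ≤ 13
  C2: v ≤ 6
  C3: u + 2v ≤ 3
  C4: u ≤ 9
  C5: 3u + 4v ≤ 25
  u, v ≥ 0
max z = 2u + v

s.t.
  2u + v + s1 = 13
  v + s2 = 6
  u + 2v + s3 = 3
  u + s4 = 9
  3u + 4v + s5 = 25
  u, v, s1, s2, s3, s4, s5 ≥ 0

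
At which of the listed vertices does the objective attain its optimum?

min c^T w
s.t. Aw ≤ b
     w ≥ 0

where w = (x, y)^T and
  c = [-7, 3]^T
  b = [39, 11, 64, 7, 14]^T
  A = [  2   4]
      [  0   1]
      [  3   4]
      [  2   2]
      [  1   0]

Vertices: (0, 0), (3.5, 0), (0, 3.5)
Evaluating z = -7x + 3y at each vertex:
  (0, 0): z = 0
  (3.5, 0): z = -24.5
  (0, 3.5): z = 10.5

The smallest value is z = -24.5, attained at (3.5, 0).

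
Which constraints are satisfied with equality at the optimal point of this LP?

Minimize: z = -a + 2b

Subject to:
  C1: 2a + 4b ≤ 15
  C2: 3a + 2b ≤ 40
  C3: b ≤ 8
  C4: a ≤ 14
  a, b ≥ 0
Optimal: a = 7.5, b = 0
Slack at optimum:
  C1: slack = 0 (binding)
  C2: slack = 17.5
  C3: slack = 8
  C4: slack = 6.5
  a ≥ 0: a = 7.5
  b ≥ 0: b = 0 (binding)
Binding constraints: C1, b ≥ 0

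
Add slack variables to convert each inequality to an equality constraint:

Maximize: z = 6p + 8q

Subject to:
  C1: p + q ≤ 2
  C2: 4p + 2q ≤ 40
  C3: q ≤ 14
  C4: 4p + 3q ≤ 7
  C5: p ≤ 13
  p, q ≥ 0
max z = 6p + 8q

s.t.
  p + q + s1 = 2
  4p + 2q + s2 = 40
  q + s3 = 14
  4p + 3q + s4 = 7
  p + s5 = 13
  p, q, s1, s2, s3, s4, s5 ≥ 0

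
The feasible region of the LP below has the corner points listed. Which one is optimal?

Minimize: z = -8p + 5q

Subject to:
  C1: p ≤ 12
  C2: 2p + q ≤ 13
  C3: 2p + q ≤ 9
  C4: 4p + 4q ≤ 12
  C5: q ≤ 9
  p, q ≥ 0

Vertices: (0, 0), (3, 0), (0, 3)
(3, 0) with z = -24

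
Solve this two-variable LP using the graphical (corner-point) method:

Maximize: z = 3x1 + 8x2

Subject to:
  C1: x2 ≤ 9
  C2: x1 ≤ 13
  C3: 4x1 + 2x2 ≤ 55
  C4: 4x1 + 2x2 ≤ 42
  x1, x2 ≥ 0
x1 = 6, x2 = 9, z = 90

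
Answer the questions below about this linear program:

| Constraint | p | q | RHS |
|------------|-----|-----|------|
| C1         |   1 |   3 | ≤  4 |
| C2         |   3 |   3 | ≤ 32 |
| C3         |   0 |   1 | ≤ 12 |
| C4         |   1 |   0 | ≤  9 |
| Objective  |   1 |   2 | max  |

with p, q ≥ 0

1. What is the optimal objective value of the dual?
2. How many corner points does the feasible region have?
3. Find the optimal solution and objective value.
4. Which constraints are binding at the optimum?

1. 4 (by strong duality, equal to the primal optimum)
2. 3
3. p = 4, q = 0, z = 4
4. C1, q ≥ 0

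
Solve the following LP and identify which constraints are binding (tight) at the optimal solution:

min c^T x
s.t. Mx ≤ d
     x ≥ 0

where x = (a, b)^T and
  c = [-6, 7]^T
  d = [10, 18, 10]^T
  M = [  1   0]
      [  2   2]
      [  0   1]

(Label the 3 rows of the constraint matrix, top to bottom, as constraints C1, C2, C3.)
Optimal: a = 9, b = 0
Binding: C2, b ≥ 0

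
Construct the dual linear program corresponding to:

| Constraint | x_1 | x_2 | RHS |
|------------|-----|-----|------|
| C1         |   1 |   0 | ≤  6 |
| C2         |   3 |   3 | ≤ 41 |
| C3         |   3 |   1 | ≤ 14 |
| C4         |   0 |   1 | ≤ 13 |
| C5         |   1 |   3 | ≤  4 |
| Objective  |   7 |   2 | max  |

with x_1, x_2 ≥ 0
Minimize: z = 6y1 + 41y2 + 14y3 + 13y4 + 4y5

Subject to:
  C1: -y1 - 3y2 - 3y3 - y5 ≤ -7
  C2: -3y2 - y3 - y4 - 3y5 ≤ -2
  y1, y2, y3, y4, y5 ≥ 0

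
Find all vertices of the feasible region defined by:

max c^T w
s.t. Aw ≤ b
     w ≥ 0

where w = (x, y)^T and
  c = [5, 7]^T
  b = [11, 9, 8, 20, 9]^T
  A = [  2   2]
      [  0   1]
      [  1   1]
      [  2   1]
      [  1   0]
Each vertex is the intersection of two constraint boundaries that also satisfies all remaining constraints:
  x = 0 and y = 0 → (0, 0)
  2x + 2y = 11 and y = 0 → (5.5, 0)
  2x + 2y = 11 and x = 0 → (0, 5.5)

Vertices: (0, 0), (5.5, 0), (0, 5.5)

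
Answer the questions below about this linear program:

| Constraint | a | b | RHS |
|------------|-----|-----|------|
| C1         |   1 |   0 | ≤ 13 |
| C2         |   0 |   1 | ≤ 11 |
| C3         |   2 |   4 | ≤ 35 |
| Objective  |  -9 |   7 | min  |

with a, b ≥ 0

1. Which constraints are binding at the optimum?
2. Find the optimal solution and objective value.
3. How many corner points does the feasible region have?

1. C1, b ≥ 0
2. a = 13, b = 0, z = -117
3. 4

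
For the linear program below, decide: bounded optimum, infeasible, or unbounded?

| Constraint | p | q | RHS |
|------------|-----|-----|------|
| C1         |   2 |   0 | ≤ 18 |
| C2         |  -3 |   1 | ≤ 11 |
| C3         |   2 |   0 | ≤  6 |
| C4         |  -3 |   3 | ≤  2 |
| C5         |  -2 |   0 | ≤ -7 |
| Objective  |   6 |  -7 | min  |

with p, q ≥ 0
C3 requires 2p ≤ 6, while C5 (-2p ≤ -7) is equivalent to 2p ≥ 7. Together they would need 7 ≤ 2p ≤ 6, which is impossible since 7 > 6. No point satisfies all constraints.

Infeasible: no point satisfies all constraints simultaneously.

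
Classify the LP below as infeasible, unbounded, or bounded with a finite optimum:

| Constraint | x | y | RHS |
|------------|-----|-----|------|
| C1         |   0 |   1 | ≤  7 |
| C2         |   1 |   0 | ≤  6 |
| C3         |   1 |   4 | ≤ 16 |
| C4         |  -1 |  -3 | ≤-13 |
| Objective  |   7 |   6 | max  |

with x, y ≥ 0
The point (6, 2.5) satisfies every constraint, so the LP is feasible; the constraints give x ≤ 6 and y ≤ 7, which with x, y ≥ 0 keep the feasible region inside a bounded box. A feasible, bounded LP attains a finite optimum at a vertex.

Bounded optimum: z* = 57 at (6, 2.5).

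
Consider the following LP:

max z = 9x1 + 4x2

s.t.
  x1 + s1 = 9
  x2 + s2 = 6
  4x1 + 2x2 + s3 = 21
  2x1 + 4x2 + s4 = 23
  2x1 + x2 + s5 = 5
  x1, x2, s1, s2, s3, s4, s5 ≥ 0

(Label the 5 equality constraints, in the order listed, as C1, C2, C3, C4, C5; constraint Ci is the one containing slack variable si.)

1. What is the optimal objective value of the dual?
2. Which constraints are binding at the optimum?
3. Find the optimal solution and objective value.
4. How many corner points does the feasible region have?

1. 22.5 (by strong duality, equal to the primal optimum)
2. C5, x2 ≥ 0
3. x1 = 2.5, x2 = 0, z = 22.5
4. 3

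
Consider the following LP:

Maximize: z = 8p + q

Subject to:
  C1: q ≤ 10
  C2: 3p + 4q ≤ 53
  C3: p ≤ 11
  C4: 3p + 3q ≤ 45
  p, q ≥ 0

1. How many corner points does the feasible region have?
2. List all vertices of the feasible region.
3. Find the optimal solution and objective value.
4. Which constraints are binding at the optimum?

1. 6
2. (0, 0), (11, 0), (11, 4), (7, 8), (4.333, 10), (0, 10)
3. p = 11, q = 4, z = 92
4. C3, C4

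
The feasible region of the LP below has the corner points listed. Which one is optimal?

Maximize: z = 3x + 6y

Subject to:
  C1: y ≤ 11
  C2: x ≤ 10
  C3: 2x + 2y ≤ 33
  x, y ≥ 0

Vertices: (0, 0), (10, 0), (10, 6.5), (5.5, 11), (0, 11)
Evaluating z = 3x + 6y at each vertex:
  (0, 0): z = 0
  (10, 0): z = 30
  (10, 6.5): z = 69
  (5.5, 11): z = 82.5
  (0, 11): z = 66

The largest value is z = 82.5, attained at (5.5, 11).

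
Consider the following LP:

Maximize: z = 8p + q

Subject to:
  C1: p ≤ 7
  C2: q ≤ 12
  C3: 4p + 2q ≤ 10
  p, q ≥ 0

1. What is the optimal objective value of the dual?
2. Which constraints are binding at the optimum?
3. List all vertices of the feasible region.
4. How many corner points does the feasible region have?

1. 20 (by strong duality, equal to the primal optimum)
2. C3, q ≥ 0
3. (0, 0), (2.5, 0), (0, 5)
4. 3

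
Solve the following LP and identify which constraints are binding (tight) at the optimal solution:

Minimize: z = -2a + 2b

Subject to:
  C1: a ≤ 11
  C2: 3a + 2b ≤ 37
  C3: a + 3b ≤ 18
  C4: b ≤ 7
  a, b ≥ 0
Optimal: a = 11, b = 0
Slack at optimum:
  C1: slack = 0 (binding)
  C2: slack = 4
  C3: slack = 7
  C4: slack = 7
  a ≥ 0: a = 11
  b ≥ 0: b = 0 (binding)
Binding constraints: C1, b ≥ 0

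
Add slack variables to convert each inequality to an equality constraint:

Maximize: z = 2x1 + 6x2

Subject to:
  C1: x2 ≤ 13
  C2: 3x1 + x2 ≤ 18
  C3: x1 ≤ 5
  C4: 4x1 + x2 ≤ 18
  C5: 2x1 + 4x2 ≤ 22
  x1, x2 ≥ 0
max z = 2x1 + 6x2

s.t.
  x2 + s1 = 13
  3x1 + x2 + s2 = 18
  x1 + s3 = 5
  4x1 + x2 + s4 = 18
  2x1 + 4x2 + s5 = 22
  x1, x2, s1, s2, s3, s4, s5 ≥ 0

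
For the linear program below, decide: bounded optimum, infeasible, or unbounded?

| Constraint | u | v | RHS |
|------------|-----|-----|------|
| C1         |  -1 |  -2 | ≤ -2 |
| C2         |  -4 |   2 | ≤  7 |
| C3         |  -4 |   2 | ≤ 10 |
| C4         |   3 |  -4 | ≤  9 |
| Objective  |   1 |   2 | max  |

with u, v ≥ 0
Feasible point: (0, 1) satisfies every constraint, so the LP is feasible.
Direction d = (1, 1): for each constraint row a, a·d ≤ 0 —
  (-1)(1) + (-2)(1) = -3 ≤ 0
  (-4)(1) + (2)(1) = -2 ≤ 0
  (-4)(1) + (2)(1) = -2 ≤ 0
  (3)(1) + (-4)(1) = -1 ≤ 0
and d ≥ 0, so (0, 1) + t·d stays feasible for every t ≥ 0. Along this ray z = u + 2v changes by 3 per unit t, so z → +∞.

Unbounded: there is a feasible ray along which z → +∞.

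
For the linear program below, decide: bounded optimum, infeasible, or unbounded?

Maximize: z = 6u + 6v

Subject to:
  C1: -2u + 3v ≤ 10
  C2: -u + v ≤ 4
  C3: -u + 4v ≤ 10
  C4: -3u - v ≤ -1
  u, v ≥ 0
Feasible point: (0, 1) satisfies every constraint, so the LP is feasible.
Direction d = (1, 0): for each constraint row a, a·d ≤ 0 —
  (-2)(1) + (3)(0) = -2 ≤ 0
  (-1)(1) + (1)(0) = -1 ≤ 0
  (-1)(1) + (4)(0) = -1 ≤ 0
  (-3)(1) + (-1)(0) = -3 ≤ 0
and d ≥ 0, so (0, 1) + t·d stays feasible for every t ≥ 0. Along this ray z = 6u + 6v changes by 6 per unit t, so z → +∞.

Unbounded: there is a feasible ray along which z → +∞.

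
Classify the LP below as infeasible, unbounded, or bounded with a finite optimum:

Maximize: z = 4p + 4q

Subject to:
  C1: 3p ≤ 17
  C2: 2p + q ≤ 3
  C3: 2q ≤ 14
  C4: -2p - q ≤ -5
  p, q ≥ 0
C2 requires 2p + q ≤ 3, while C4 (-2p - q ≤ -5) is equivalent to 2p + q ≥ 5. Together they would need 5 ≤ 2p + q ≤ 3, which is impossible since 5 > 3. No point satisfies all constraints.

The feasible region is empty; the LP is infeasible.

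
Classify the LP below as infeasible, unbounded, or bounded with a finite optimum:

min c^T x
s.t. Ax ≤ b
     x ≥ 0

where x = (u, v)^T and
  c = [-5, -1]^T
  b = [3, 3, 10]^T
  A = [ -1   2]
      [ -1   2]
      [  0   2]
Feasible point: (0, 0) satisfies every constraint, so the LP is feasible.
Direction d = (1, 0): for each constraint row a, a·d ≤ 0 —
  (-1)(1) + (2)(0) = -1 ≤ 0
  (-1)(1) + (2)(0) = -1 ≤ 0
  (0)(1) + (2)(0) = 0 ≤ 0
and d ≥ 0, so (0, 0) + t·d stays feasible for every t ≥ 0. Along this ray z = -5u - v changes by -5 per unit t, so z → −∞.

Unbounded — the objective can decrease without bound over the feasible region.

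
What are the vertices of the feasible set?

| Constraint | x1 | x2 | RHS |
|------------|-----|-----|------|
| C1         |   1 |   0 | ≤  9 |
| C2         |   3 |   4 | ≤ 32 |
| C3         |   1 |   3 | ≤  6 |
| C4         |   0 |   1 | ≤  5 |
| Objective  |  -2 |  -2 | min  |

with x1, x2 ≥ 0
Each vertex is the intersection of two constraint boundaries that also satisfies all remaining constraints:
  x1 = 0 and x2 = 0 → (0, 0)
  x1 + 3x2 = 6 and x2 = 0 → (6, 0)
  x1 + 3x2 = 6 and x1 = 0 → (0, 2)

Vertices: (0, 0), (6, 0), (0, 2)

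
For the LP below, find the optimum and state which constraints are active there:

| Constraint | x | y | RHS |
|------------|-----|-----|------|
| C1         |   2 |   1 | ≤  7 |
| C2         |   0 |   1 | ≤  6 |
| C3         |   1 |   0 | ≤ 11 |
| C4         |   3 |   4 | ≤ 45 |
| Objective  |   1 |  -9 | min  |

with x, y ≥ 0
Optimal: x = 0, y = 6
Binding: C2, x ≥ 0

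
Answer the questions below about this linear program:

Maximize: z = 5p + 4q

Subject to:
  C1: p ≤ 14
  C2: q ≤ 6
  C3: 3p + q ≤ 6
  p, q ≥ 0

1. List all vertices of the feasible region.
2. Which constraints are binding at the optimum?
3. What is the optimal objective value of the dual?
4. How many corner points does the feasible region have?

1. (0, 0), (2, 0), (0, 6)
2. C2, C3, p ≥ 0
3. 24 (by strong duality, equal to the primal optimum)
4. 3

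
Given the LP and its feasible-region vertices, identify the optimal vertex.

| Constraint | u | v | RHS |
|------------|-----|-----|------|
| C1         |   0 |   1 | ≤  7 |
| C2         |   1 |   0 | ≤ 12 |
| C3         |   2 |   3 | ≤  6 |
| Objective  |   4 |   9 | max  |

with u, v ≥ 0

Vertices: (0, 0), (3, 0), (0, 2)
(0, 2) with z = 18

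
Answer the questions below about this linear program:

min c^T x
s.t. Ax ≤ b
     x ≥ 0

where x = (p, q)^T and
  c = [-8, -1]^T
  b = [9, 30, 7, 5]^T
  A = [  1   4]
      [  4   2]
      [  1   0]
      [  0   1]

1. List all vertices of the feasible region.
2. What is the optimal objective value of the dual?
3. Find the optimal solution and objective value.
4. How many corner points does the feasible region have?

1. (0, 0), (7, 0), (7, 0.5), (0, 2.25)
2. -56.5 (by strong duality, equal to the primal optimum)
3. p = 7, q = 0.5, z = -56.5
4. 4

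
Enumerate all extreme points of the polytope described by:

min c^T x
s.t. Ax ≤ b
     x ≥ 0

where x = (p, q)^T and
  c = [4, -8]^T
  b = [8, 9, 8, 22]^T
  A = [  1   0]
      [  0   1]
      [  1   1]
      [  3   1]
Each vertex is the intersection of two constraint boundaries that also satisfies all remaining constraints:
  p = 0 and q = 0 → (0, 0)
  3p + q = 22 and q = 0 → (7.333, 0)
  p + q = 8 and 3p + q = 22 → (7, 1)
  p + q = 8 and p = 0 → (0, 8)

Vertices: (0, 0), (7.333, 0), (7, 1), (0, 8)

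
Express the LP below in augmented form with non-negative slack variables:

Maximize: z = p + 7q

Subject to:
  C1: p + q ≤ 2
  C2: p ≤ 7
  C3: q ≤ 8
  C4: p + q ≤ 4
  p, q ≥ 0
max z = p + 7q

s.t.
  p + q + s1 = 2
  p + s2 = 7
  q + s3 = 8
  p + q + s4 = 4
  p, q, s1, s2, s3, s4 ≥ 0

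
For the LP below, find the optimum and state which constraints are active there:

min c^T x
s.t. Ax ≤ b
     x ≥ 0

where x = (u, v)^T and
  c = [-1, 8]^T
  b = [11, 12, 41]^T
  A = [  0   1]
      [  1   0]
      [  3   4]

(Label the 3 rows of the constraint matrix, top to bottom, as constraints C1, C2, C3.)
Optimal: u = 12, v = 0
Slack at optimum:
  C1: slack = 11
  C2: slack = 0 (binding)
  C3: slack = 5
  u ≥ 0: u = 12
  v ≥ 0: v = 0 (binding)
Binding constraints: C2, v ≥ 0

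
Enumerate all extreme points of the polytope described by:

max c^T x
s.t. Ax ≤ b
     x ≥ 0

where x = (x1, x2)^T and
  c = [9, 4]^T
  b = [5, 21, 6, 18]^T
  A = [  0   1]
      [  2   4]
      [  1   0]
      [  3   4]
Each vertex is the intersection of two constraint boundaries that also satisfies all remaining constraints:
  x1 = 0 and x2 = 0 → (0, 0)
  x1 = 6 and 3x1 + 4x2 = 18 → (6, 0)
  3x1 + 4x2 = 18 and x1 = 0 → (0, 4.5)

Vertices: (0, 0), (6, 0), (0, 4.5)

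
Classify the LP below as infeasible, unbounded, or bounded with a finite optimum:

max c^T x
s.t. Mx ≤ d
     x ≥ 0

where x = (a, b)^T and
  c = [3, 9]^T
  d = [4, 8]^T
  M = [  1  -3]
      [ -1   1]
Feasible point: (0, 0) satisfies every constraint, so the LP is feasible.
Direction d = (1, 1): for each constraint row a, a·d ≤ 0 —
  (1)(1) + (-3)(1) = -2 ≤ 0
  (-1)(1) + (1)(1) = 0 ≤ 0
and d ≥ 0, so (0, 0) + t·d stays feasible for every t ≥ 0. Along this ray z = 3a + 9b changes by 12 per unit t, so z → +∞.

Unbounded: there is a feasible ray along which z → +∞.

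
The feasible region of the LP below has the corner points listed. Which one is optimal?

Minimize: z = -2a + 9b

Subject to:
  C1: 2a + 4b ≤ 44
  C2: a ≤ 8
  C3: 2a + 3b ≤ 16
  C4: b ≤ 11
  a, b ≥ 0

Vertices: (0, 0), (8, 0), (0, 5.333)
Evaluating z = -2a + 9b at each vertex:
  (0, 0): z = 0
  (8, 0): z = -16
  (0, 5.333): z = 48

The smallest value is z = -16, attained at (8, 0).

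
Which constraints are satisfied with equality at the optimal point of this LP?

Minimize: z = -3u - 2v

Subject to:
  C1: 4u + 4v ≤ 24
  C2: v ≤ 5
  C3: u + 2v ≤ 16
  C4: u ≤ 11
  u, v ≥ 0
Optimal: u = 6, v = 0
Binding: C1, v ≥ 0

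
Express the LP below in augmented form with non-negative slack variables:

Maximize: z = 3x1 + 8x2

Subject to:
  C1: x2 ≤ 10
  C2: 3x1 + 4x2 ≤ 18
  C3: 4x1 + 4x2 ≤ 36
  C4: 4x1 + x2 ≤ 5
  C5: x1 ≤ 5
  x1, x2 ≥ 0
max z = 3x1 + 8x2

s.t.
  x2 + s1 = 10
  3x1 + 4x2 + s2 = 18
  4x1 + 4x2 + s3 = 36
  4x1 + x2 + s4 = 5
  x1 + s5 = 5
  x1, x2, s1, s2, s3, s4, s5 ≥ 0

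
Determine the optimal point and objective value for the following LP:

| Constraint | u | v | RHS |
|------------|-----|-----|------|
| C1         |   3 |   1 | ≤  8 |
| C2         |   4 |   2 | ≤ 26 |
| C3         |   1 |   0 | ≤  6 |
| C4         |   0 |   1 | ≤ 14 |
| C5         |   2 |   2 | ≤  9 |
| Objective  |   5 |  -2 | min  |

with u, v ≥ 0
u = 0, v = 4.5, z = -9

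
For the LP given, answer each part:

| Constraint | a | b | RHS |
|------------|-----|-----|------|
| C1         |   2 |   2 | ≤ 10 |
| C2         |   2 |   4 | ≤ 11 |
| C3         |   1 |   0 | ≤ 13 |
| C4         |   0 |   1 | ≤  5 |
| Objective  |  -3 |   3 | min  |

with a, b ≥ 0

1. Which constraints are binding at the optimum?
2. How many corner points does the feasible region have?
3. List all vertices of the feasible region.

1. C1, b ≥ 0
2. 4
3. (0, 0), (5, 0), (4.5, 0.5), (0, 2.75)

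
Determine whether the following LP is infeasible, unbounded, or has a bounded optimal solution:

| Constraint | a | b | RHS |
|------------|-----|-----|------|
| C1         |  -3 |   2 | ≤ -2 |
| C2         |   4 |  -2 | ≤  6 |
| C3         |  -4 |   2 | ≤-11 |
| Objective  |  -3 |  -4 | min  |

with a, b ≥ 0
C2 requires 4a - 2b ≤ 6, while C3 (-4a + 2b ≤ -11) is equivalent to 4a - 2b ≥ 11. Together they would need 11 ≤ 4a - 2b ≤ 6, which is impossible since 11 > 6. No point satisfies all constraints.

Infeasible — the constraint set is empty.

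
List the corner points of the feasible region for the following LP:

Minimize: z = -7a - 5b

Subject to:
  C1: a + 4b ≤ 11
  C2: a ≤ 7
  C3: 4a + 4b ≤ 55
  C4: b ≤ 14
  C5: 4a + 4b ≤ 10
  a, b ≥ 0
Each vertex is the intersection of two constraint boundaries that also satisfies all remaining constraints:
  a = 0 and b = 0 → (0, 0)
  4a + 4b = 10 and b = 0 → (2.5, 0)
  4a + 4b = 10 and a = 0 → (0, 2.5)

Vertices: (0, 0), (2.5, 0), (0, 2.5)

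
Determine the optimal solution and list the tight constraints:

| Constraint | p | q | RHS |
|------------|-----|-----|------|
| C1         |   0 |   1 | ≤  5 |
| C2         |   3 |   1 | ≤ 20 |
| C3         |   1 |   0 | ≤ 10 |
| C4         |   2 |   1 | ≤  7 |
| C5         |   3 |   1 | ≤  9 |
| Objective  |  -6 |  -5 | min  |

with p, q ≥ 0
Optimal: p = 1, q = 5
Binding: C1, C4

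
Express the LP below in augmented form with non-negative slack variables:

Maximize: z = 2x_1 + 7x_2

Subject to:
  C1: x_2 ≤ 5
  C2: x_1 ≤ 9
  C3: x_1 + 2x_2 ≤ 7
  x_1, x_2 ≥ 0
max z = 2x_1 + 7x_2

s.t.
  x_2 + s1 = 5
  x_1 + s2 = 9
  x_1 + 2x_2 + s3 = 7
  x_1, x_2, s1, s2, s3 ≥ 0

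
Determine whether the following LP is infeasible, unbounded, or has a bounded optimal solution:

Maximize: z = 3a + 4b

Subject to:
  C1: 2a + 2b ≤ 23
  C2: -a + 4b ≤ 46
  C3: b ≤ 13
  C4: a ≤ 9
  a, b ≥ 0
The point (0, 11.5) satisfies every constraint, so the LP is feasible; the constraints give a ≤ 9 and b ≤ 13, which with a, b ≥ 0 keep the feasible region inside a bounded box. A feasible, bounded LP attains a finite optimum at a vertex.

Feasible with finite optimum z* = 46 at (0, 11.5).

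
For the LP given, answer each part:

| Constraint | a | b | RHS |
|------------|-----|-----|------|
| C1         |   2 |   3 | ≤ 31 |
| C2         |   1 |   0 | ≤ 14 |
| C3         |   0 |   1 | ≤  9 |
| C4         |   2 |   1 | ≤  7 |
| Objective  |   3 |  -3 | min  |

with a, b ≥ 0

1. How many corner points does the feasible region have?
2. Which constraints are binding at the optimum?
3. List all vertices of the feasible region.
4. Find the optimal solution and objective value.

1. 3
2. C4, a ≥ 0
3. (0, 0), (3.5, 0), (0, 7)
4. a = 0, b = 7, z = -21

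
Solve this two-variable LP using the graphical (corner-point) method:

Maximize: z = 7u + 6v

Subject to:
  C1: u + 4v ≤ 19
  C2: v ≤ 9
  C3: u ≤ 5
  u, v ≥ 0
Each vertex is the intersection of two constraint boundaries that also satisfies all remaining constraints:
  u = 0 and v = 0 → (0, 0)
  u = 5 and v = 0 → (5, 0)
  u + 4v = 19 and u = 5 → (5, 3.5)
  u + 4v = 19 and u = 0 → (0, 4.75)

Evaluating z = 7u + 6v at each vertex:
  (0, 0): z = 0
  (5, 0): z = 35
  (5, 3.5): z = 56
  (0, 4.75): z = 28.5

The maximum is at (5, 3.5) with z = 56.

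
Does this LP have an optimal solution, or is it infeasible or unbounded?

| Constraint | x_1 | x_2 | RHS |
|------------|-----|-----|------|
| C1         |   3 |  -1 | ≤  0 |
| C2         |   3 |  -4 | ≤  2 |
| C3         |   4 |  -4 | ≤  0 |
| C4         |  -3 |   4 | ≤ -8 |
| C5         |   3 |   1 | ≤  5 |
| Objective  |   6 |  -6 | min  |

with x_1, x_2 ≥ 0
C2 requires 3x_1 - 4x_2 ≤ 2, while C4 (-3x_1 + 4x_2 ≤ -8) is equivalent to 3x_1 - 4x_2 ≥ 8. Together they would need 8 ≤ 3x_1 - 4x_2 ≤ 2, which is impossible since 8 > 2. No point satisfies all constraints.

Infeasible: no point satisfies all constraints simultaneously.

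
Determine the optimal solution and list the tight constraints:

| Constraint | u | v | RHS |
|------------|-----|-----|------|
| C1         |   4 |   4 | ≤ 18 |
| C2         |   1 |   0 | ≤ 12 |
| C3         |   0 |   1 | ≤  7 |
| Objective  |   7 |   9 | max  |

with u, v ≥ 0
Optimal: u = 0, v = 4.5
Binding: C1, u ≥ 0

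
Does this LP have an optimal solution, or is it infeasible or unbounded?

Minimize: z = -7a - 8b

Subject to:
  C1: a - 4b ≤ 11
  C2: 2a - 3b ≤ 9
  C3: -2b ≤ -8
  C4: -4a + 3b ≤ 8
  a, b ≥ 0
Feasible point: (1, 4) satisfies every constraint, so the LP is feasible.
Direction d = (1, 1): for each constraint row a, a·d ≤ 0 —
  (1)(1) + (-4)(1) = -3 ≤ 0
  (2)(1) + (-3)(1) = -1 ≤ 0
  (0)(1) + (-2)(1) = -2 ≤ 0
  (-4)(1) + (3)(1) = -1 ≤ 0
and d ≥ 0, so (1, 4) + t·d stays feasible for every t ≥ 0. Along this ray z = -7a - 8b changes by -15 per unit t, so z → −∞.

Unbounded: there is a feasible ray along which z → −∞.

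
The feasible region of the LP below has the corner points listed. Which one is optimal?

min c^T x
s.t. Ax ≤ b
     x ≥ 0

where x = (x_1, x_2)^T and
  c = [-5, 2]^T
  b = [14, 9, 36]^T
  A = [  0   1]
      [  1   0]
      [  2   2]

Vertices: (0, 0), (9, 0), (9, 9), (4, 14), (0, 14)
Evaluating z = -5x_1 + 2x_2 at each vertex:
  (0, 0): z = 0
  (9, 0): z = -45
  (9, 9): z = -27
  (4, 14): z = 8
  (0, 14): z = 28

The smallest value is z = -45, attained at (9, 0).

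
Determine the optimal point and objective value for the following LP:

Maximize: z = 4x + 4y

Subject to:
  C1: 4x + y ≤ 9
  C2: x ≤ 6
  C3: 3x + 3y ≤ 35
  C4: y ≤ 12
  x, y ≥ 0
Each vertex is the intersection of two constraint boundaries that also satisfies all remaining constraints:
  x = 0 and y = 0 → (0, 0)
  4x + y = 9 and y = 0 → (2.25, 0)
  4x + y = 9 and x = 0 → (0, 9)

Evaluating z = 4x + 4y at each vertex:
  (0, 0): z = 0
  (2.25, 0): z = 9
  (0, 9): z = 36

The maximum is at (0, 9) with z = 36.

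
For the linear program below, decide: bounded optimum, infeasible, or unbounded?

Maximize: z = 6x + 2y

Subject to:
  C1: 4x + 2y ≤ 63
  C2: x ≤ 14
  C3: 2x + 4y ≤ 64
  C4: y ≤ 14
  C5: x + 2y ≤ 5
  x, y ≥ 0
The point (5, 0) satisfies every constraint, so the LP is feasible; the constraints give x ≤ 14 and y ≤ 14, which with x, y ≥ 0 keep the feasible region inside a bounded box. A feasible, bounded LP attains a finite optimum at a vertex.

Evaluating z = 6x + 2y at each vertex:
  (0, 0): z = 0
  (5, 0): z = 30
  (0, 2.5): z = 5

Bounded optimum: z* = 30 at (5, 0).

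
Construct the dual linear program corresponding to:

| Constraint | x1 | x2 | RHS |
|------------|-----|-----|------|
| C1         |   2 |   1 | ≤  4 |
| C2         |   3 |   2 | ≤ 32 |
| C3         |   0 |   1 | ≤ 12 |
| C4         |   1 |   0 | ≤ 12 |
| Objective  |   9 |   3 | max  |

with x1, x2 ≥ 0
Minimize: z = 4y1 + 32y2 + 12y3 + 12y4

Subject to:
  C1: -2y1 - 3y2 - y4 ≤ -9
  C2: -y1 - 2y2 - y3 ≤ -3
  y1, y2, y3, y4 ≥ 0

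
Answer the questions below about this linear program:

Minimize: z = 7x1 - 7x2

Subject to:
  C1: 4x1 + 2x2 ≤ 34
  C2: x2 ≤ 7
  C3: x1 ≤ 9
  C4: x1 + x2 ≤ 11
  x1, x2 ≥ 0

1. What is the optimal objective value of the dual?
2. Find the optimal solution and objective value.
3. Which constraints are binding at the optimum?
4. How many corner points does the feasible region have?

1. -49 (by strong duality, equal to the primal optimum)
2. x1 = 0, x2 = 7, z = -49
3. C2, x1 ≥ 0
4. 5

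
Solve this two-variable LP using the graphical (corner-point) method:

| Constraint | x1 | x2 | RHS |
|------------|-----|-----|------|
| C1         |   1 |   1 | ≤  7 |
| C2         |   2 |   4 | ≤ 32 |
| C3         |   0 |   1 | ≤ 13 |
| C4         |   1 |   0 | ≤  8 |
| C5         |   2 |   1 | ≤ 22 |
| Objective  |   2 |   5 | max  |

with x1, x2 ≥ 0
Each vertex is the intersection of two constraint boundaries that also satisfies all remaining constraints:
  x1 = 0 and x2 = 0 → (0, 0)
  x1 + x2 = 7 and x2 = 0 → (7, 0)
  x1 + x2 = 7 and x1 = 0 → (0, 7)

Evaluating z = 2x1 + 5x2 at each vertex:
  (0, 0): z = 0
  (7, 0): z = 14
  (0, 7): z = 35

The maximum is at (0, 7) with z = 35.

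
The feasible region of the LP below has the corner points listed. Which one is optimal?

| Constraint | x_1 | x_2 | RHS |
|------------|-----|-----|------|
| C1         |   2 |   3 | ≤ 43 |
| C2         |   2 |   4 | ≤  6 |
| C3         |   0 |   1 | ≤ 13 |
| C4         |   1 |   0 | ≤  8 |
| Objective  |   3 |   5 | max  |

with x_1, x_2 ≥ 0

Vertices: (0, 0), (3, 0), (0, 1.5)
Evaluating z = 3x_1 + 5x_2 at each vertex:
  (0, 0): z = 0
  (3, 0): z = 9
  (0, 1.5): z = 7.5

The largest value is z = 9, attained at (3, 0).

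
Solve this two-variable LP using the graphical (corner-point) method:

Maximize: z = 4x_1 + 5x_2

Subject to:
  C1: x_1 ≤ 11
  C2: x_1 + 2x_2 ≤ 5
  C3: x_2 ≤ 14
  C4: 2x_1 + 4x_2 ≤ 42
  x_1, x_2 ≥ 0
Each vertex is the intersection of two constraint boundaries that also satisfies all remaining constraints:
  x_1 = 0 and x_2 = 0 → (0, 0)
  x_1 + 2x_2 = 5 and x_2 = 0 → (5, 0)
  x_1 + 2x_2 = 5 and x_1 = 0 → (0, 2.5)

Evaluating z = 4x_1 + 5x_2 at each vertex:
  (0, 0): z = 0
  (5, 0): z = 20
  (0, 2.5): z = 12.5

The maximum is at (5, 0) with z = 20.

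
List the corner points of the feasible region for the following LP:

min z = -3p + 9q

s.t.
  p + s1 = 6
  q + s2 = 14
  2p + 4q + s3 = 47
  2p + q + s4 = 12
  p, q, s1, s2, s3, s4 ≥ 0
Each vertex is the intersection of two constraint boundaries that also satisfies all remaining constraints:
  p = 0 and q = 0 → (0, 0)
  p = 6 and 2p + q = 12 → (6, 0)
  2p + 4q = 47 and 2p + q = 12 → (0.1667, 11.67)
  2p + 4q = 47 and p = 0 → (0, 11.75)

Vertices: (0, 0), (6, 0), (0.1667, 11.67), (0, 11.75)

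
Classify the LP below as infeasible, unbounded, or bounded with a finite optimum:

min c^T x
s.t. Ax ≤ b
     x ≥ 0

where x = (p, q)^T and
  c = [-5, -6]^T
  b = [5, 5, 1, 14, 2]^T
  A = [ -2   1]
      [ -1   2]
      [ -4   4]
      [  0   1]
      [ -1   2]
Feasible point: (0, 0) satisfies every constraint, so the LP is feasible.
Direction d = (1, 0): for each constraint row a, a·d ≤ 0 —
  (-2)(1) + (1)(0) = -2 ≤ 0
  (-1)(1) + (2)(0) = -1 ≤ 0
  (-4)(1) + (4)(0) = -4 ≤ 0
  (0)(1) + (1)(0) = 0 ≤ 0
  (-1)(1) + (2)(0) = -1 ≤ 0
and d ≥ 0, so (0, 0) + t·d stays feasible for every t ≥ 0. Along this ray z = -5p - 6q changes by -5 per unit t, so z → −∞.

The LP is unbounded; z can be made arbitrarily small.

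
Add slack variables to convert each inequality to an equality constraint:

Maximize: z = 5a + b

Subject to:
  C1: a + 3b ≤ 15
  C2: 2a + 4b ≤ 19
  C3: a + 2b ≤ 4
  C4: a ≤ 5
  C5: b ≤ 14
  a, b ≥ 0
max z = 5a + b

s.t.
  a + 3b + s1 = 15
  2a + 4b + s2 = 19
  a + 2b + s3 = 4
  a + s4 = 5
  b + s5 = 14
  a, b, s1, s2, s3, s4, s5 ≥ 0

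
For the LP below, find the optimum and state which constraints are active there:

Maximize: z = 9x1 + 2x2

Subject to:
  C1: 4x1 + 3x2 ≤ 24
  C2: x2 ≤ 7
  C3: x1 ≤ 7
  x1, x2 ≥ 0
Optimal: x1 = 6, x2 = 0
Binding: C1, x2 ≥ 0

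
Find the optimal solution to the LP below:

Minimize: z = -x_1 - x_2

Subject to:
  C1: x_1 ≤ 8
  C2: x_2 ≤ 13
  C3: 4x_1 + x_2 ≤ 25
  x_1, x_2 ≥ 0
Each vertex is the intersection of two constraint boundaries that also satisfies all remaining constraints:
  x_1 = 0 and x_2 = 0 → (0, 0)
  4x_1 + x_2 = 25 and x_2 = 0 → (6.25, 0)
  x_2 = 13 and 4x_1 + x_2 = 25 → (3, 13)
  x_2 = 13 and x_1 = 0 → (0, 13)

Evaluating z = -x_1 - x_2 at each vertex:
  (0, 0): z = 0
  (6.25, 0): z = -6.25
  (3, 13): z = -16
  (0, 13): z = -13

The minimum is at (3, 13) with z = -16.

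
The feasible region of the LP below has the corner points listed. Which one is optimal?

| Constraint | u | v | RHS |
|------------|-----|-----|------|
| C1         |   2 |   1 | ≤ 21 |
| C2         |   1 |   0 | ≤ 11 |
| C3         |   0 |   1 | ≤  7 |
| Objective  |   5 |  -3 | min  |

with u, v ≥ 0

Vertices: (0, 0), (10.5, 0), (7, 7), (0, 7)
(0, 7) with z = -21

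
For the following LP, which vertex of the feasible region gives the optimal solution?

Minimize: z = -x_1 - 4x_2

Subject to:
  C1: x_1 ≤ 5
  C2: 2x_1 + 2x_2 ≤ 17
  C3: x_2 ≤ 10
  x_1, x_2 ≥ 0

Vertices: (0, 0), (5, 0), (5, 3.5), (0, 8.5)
(0, 8.5) with z = -34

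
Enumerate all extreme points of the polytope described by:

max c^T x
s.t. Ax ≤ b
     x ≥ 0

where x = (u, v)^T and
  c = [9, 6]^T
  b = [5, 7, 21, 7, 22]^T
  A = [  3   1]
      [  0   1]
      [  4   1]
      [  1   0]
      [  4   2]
Each vertex is the intersection of two constraint boundaries that also satisfies all remaining constraints:
  u = 0 and v = 0 → (0, 0)
  3u + v = 5 and v = 0 → (1.667, 0)
  3u + v = 5 and u = 0 → (0, 5)

Vertices: (0, 0), (1.667, 0), (0, 5)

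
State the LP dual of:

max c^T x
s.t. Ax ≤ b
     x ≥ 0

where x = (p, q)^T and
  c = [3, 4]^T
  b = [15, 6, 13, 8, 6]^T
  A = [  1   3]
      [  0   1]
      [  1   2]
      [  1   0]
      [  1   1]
Minimize: z = 15y1 + 6y2 + 13y3 + 8y4 + 6y5

Subject to:
  C1: -y1 - y3 - y4 - y5 ≤ -3
  C2: -3y1 - y2 - 2y3 - y5 ≤ -4
  y1, y2, y3, y4, y5 ≥ 0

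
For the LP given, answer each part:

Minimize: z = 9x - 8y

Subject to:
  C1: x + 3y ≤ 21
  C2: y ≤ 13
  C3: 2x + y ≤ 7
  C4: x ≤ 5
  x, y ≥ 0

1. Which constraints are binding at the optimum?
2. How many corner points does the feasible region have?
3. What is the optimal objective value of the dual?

1. C1, C3, x ≥ 0
2. 3
3. -56 (by strong duality, equal to the primal optimum)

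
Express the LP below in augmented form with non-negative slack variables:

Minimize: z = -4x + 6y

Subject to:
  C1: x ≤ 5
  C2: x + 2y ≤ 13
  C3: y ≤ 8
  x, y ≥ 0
min z = -4x + 6y

s.t.
  x + s1 = 5
  x + 2y + s2 = 13
  y + s3 = 8
  x, y, s1, s2, s3 ≥ 0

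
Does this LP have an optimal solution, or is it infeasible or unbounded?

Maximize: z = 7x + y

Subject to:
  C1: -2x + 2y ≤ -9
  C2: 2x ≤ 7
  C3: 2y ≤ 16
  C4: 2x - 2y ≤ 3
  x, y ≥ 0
C4 requires 2x - 2y ≤ 3, while C1 (-2x + 2y ≤ -9) is equivalent to 2x - 2y ≥ 9. Together they would need 9 ≤ 2x - 2y ≤ 3, which is impossible since 9 > 3. No point satisfies all constraints.

Infeasible — the constraint set is empty.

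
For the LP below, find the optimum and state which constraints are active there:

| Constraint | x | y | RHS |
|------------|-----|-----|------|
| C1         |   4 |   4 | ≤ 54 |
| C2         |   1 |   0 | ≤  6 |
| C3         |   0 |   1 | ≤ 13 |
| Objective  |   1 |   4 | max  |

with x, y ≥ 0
Optimal: x = 0.5, y = 13
Slack at optimum:
  C1: slack = 0 (binding)
  C2: slack = 5.5
  C3: slack = 0 (binding)
  x ≥ 0: x = 0.5
  y ≥ 0: y = 13
Binding constraints: C1, C3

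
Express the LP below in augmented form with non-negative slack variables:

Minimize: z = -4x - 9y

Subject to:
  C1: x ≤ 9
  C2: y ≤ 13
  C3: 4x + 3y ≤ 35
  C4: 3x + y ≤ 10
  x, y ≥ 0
min z = -4x - 9y

s.t.
  x + s1 = 9
  y + s2 = 13
  4x + 3y + s3 = 35
  3x + y + s4 = 10
  x, y, s1, s2, s3, s4 ≥ 0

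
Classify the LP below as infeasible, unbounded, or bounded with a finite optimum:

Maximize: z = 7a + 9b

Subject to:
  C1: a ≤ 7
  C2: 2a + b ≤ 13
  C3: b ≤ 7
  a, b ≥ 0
The point (3, 7) satisfies every constraint, so the LP is feasible; the constraints give a ≤ 7 and b ≤ 7, which with a, b ≥ 0 keep the feasible region inside a bounded box. A feasible, bounded LP attains a finite optimum at a vertex.

Evaluating z = 7a + 9b at each vertex:
  (0, 0): z = 0
  (6.5, 0): z = 45.5
  (3, 7): z = 84
  (0, 7): z = 63

Bounded optimum: z* = 84 at (3, 7).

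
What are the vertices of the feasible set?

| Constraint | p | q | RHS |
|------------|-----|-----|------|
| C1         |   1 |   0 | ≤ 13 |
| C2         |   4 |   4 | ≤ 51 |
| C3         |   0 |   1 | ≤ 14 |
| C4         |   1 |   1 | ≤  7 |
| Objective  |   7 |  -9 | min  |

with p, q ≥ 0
Each vertex is the intersection of two constraint boundaries that also satisfies all remaining constraints:
  p = 0 and q = 0 → (0, 0)
  p + q = 7 and q = 0 → (7, 0)
  p + q = 7 and p = 0 → (0, 7)

Vertices: (0, 0), (7, 0), (0, 7)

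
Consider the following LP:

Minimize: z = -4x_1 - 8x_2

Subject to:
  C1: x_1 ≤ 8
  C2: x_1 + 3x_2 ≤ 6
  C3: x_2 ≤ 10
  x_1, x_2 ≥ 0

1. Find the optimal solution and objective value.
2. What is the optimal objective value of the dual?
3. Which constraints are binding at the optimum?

1. x_1 = 6, x_2 = 0, z = -24
2. -24 (by strong duality, equal to the primal optimum)
3. C2, x_2 ≥ 0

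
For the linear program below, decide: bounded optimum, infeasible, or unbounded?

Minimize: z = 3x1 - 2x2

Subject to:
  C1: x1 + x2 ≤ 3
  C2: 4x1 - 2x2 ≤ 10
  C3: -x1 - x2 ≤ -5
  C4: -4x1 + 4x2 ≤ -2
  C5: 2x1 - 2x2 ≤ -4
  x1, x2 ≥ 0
C1 requires x1 + x2 ≤ 3, while C3 (-x1 - x2 ≤ -5) is equivalent to x1 + x2 ≥ 5. Together they would need 5 ≤ x1 + x2 ≤ 3, which is impossible since 5 > 3. No point satisfies all constraints.

Infeasible: no point satisfies all constraints simultaneously.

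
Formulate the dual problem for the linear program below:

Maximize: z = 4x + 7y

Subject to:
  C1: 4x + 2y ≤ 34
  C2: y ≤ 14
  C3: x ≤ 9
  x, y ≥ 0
Minimize: z = 34y1 + 14y2 + 9y3

Subject to:
  C1: -4y1 - y3 ≤ -4
  C2: -2y1 - y2 ≤ -7
  y1, y2, y3 ≥ 0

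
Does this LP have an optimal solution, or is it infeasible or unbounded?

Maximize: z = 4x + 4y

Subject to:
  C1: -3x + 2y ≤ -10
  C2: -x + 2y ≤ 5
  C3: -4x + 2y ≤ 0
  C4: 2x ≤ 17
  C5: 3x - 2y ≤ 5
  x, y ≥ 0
C5 requires 3x - 2y ≤ 5, while C1 (-3x + 2y ≤ -10) is equivalent to 3x - 2y ≥ 10. Together they would need 10 ≤ 3x - 2y ≤ 5, which is impossible since 10 > 5. No point satisfies all constraints.

The feasible region is empty; the LP is infeasible.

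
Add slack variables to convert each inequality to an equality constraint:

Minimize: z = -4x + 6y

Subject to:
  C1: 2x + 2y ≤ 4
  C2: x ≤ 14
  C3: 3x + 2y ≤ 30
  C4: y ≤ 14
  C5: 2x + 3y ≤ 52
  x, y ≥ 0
min z = -4x + 6y

s.t.
  2x + 2y + s1 = 4
  x + s2 = 14
  3x + 2y + s3 = 30
  y + s4 = 14
  2x + 3y + s5 = 52
  x, y, s1, s2, s3, s4, s5 ≥ 0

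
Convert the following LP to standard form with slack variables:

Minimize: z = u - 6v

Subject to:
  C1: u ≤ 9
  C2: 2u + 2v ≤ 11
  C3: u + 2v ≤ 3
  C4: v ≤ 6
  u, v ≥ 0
min z = u - 6v

s.t.
  u + s1 = 9
  2u + 2v + s2 = 11
  u + 2v + s3 = 3
  v + s4 = 6
  u, v, s1, s2, s3, s4 ≥ 0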